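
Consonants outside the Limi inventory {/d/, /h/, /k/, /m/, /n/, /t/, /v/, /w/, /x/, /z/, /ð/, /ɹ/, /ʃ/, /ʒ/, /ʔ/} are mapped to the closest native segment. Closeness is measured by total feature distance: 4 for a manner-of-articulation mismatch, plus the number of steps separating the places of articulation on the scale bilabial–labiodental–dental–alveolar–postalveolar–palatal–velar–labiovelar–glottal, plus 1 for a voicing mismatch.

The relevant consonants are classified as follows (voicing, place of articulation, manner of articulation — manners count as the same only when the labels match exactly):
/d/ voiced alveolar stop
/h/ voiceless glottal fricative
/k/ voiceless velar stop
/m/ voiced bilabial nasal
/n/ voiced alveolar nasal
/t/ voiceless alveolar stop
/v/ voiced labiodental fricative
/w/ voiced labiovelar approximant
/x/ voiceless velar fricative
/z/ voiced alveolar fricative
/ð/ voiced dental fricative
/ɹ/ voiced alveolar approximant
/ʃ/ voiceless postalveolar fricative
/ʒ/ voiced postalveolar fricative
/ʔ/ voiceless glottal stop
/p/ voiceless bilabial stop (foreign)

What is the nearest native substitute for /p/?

t

/t/ is closest: same manner (stop), place distance 3 (bilabial→alveolar), same voicing; total 3. Next closest is /d/ at distance 4.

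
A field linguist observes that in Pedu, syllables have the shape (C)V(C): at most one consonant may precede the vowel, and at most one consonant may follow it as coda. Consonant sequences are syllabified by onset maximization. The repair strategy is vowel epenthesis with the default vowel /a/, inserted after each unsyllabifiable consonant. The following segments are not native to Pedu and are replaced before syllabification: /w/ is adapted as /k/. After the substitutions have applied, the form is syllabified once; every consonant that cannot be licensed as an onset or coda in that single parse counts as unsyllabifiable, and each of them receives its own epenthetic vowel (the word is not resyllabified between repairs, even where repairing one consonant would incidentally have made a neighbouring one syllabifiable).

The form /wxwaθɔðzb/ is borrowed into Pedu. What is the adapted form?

kaxakaθɔðzaba

Substitution: /w/ → /k/, giving /kxkaθɔðzb/.
Under (C)V(C), the unsyllabifiable consonants are /k/, /x/, /z/, /b/ (at most one coda consonant is licensed; onsets are limited to one consonant).
Each unlicensed consonant becomes the onset of a new syllable: /k/ → /ka/, /x/ → /xa/, /z/ → /za/, /b/ → /ba/.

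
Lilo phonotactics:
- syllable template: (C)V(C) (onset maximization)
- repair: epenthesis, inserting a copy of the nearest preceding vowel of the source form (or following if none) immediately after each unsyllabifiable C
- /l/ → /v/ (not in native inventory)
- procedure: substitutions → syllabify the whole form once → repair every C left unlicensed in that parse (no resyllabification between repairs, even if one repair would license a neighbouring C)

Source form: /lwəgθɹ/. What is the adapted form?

Substitution: /l/ → /v/, giving /vwəgθɹ/.
Under (C)V(C), the unsyllabifiable consonants are /v/, /θ/, /ɹ/ (at most one coda consonant is licensed; onsets are limited to one consonant).
Inserting the epenthetic vowel yields /v/ → /və/, /θ/ → /θə/, /ɹ/ → /ɹə/.

vəwəgθəɹə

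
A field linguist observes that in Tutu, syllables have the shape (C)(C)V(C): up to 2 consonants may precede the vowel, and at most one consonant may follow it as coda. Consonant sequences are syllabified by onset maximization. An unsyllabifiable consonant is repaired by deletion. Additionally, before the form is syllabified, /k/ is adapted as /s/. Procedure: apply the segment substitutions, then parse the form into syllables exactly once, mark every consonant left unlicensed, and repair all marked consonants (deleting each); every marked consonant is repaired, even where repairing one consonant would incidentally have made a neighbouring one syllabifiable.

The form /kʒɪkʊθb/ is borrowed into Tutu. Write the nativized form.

sʒɪsʊθ

Substitution: /k/ → /s/, giving /sʒɪsʊθb/.
Under (C)(C)V(C), the unsyllabifiable consonants are /b/ (at most one coda consonant is licensed; onsets may contain at most 2 consonants).
Deleting the stranded consonants removes /b/.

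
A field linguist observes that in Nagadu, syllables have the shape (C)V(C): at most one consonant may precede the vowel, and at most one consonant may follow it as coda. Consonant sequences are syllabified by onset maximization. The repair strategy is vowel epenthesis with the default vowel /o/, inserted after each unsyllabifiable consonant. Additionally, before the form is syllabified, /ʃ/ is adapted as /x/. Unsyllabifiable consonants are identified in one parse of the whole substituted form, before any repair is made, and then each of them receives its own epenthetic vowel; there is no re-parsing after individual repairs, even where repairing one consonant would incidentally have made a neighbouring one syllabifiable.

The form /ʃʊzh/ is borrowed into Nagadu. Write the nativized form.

Substitution: /ʃ/ → /x/, giving /xʊzh/.
Under (C)V(C), the unsyllabifiable consonants are /h/ (at most one coda consonant is licensed; onsets are limited to one consonant).
Each unlicensed consonant becomes the onset of a new syllable: /h/ → /ho/.

xʊzho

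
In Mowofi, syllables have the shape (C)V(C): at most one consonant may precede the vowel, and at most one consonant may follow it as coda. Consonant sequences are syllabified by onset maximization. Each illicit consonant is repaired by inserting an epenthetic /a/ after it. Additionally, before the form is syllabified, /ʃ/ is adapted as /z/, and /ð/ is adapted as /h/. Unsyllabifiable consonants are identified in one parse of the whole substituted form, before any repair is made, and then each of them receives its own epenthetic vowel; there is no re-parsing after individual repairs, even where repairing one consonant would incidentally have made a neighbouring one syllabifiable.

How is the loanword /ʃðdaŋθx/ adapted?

zahadaŋθaxa

Substitution: /ʃ/ → /z/, /ð/ → /h/, giving /zhdaŋθx/.
Under (C)V(C), the unsyllabifiable consonants are /z/, /h/, /θ/, /x/ (at most one coda consonant is licensed; onsets are limited to one consonant).
Each unlicensed consonant becomes the onset of a new syllable: /z/ → /za/, /h/ → /ha/, /θ/ → /θa/, /x/ → /xa/.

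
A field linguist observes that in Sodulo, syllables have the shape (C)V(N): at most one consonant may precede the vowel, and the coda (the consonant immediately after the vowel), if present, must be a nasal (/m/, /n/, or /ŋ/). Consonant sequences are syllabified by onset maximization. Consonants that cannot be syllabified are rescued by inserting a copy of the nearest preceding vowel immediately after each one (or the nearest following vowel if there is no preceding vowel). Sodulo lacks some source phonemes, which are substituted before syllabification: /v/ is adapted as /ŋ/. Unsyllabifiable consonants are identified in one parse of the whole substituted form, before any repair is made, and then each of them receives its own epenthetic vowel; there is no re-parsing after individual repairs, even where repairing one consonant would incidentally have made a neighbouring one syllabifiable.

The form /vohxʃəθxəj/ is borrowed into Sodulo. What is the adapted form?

Substitution: /v/ → /ŋ/, giving /ŋohxʃəθxəj/.
The consonants /h/, /x/, /θ/, /j/ cannot be parsed into a legal (C)V(N) syllable (only a nasal (/m/, /n/, or /ŋ/) is licensed in coda position; onsets are limited to one consonant).
Each unlicensed consonant becomes the onset of a new syllable: /h/ → /ho/, /x/ → /xo/, /θ/ → /θə/, /j/ → /jə/.

ŋohoxoʃəθəxəjə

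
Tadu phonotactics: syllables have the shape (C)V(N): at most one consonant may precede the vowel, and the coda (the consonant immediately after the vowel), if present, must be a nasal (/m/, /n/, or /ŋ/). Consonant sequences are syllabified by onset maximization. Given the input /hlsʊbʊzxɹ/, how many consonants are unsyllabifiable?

5

The consonants /h/, /l/, /z/, /x/, /ɹ/ cannot be parsed into a legal (C)V(N) syllable (only a nasal (/m/, /n/, or /ŋ/) is licensed in coda position; onsets are limited to one consonant).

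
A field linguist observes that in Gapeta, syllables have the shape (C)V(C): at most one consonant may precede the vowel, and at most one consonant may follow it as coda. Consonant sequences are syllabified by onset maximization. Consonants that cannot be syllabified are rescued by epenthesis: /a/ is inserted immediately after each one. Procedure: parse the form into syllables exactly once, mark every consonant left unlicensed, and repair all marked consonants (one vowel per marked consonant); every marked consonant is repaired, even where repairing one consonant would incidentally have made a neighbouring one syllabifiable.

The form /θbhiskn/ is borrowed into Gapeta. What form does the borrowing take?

The consonants /θ/, /b/, /k/, /n/ cannot be parsed into a legal (C)V(C) syllable (at most one coda consonant is licensed; onsets are limited to one consonant).
Each unlicensed consonant becomes the onset of a new syllable: /θ/ → /θa/, /b/ → /ba/, /k/ → /ka/, /n/ → /na/.

θabahiskana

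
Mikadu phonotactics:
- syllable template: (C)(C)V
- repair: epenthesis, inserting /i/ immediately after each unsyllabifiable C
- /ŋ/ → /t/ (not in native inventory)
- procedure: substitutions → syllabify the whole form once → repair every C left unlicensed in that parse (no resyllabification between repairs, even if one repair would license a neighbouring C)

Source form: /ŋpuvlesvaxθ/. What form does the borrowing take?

Substitution: /ŋ/ → /t/, giving /tpuvlesvaxθ/.
Under (C)(C)V, the unsyllabifiable consonants are /x/, /θ/ (no codas are permitted; onsets may contain at most 2 consonants).
Epenthesis after each stranded consonant: /x/ → /xi/, /θ/ → /θi/.

tpuvlesvaxiθi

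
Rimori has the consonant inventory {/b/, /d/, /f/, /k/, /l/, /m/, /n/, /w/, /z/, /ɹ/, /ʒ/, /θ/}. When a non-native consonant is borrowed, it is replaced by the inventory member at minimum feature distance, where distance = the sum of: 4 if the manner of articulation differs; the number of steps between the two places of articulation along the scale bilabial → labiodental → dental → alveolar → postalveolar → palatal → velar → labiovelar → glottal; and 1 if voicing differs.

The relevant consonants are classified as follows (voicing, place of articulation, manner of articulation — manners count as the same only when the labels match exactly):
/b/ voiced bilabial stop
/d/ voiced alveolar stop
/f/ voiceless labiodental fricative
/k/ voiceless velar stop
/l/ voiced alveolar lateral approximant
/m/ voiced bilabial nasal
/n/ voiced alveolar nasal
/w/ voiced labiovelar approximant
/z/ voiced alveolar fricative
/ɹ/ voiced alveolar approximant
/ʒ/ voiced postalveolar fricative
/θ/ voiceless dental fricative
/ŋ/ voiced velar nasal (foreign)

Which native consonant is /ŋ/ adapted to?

n

/n/ is closest: same manner (nasal), place distance 3 (velar→alveolar), same voicing; total 3. Next closest is /k/ at distance 5.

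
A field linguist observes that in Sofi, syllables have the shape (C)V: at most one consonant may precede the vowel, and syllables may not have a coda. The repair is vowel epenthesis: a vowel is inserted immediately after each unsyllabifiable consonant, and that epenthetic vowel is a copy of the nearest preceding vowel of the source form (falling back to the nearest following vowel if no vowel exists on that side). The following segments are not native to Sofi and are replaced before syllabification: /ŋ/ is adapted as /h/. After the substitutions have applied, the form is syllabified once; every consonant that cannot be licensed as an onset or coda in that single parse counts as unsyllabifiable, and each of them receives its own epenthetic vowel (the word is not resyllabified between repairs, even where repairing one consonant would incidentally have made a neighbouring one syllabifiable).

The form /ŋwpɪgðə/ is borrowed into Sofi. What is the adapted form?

Substitution: /ŋ/ → /h/, giving /hwpɪgðə/.
The consonants /h/, /w/, /g/ cannot be parsed into a legal (C)V syllable (no codas are permitted; onsets are limited to one consonant).
Each unlicensed consonant becomes the onset of a new syllable: /h/ → /hɪ/, /w/ → /wɪ/, /g/ → /gɪ/.

hɪwɪpɪgɪðə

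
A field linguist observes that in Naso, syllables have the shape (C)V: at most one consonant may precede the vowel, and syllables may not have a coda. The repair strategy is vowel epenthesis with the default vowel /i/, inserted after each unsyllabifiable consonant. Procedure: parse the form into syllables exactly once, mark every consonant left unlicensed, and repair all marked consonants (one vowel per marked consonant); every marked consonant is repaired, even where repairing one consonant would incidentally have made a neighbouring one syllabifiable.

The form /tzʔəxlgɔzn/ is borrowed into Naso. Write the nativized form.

tiziʔəxiligɔzini

Syllabifying with onset maximization leaves /t/, /z/, /x/, /l/, /z/, /n/ stranded (no codas are permitted; onsets are limited to one consonant).
Epenthesis after each stranded consonant: /t/ → /ti/, /z/ → /zi/, /x/ → /xi/, /l/ → /li/, /z/ → /zi/, /n/ → /ni/.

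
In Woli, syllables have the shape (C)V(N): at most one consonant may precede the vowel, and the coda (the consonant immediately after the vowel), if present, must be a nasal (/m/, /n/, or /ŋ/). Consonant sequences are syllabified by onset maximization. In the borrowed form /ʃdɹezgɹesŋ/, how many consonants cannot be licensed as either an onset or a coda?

6

The consonants /ʃ/, /d/, /z/, /g/, /s/, /ŋ/ cannot be parsed into a legal (C)V(N) syllable (only a nasal (/m/, /n/, or /ŋ/) is licensed in coda position; onsets are limited to one consonant).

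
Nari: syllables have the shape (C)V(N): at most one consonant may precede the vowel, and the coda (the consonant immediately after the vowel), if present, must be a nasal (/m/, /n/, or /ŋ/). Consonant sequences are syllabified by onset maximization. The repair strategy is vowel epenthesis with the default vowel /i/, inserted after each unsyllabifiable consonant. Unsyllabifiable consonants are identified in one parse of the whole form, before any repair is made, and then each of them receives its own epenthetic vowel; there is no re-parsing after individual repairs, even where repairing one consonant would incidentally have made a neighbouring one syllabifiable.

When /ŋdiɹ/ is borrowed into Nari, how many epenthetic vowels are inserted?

2

The unsyllabifiable consonants are /ŋ/, /ɹ/; each receives one epenthetic vowel.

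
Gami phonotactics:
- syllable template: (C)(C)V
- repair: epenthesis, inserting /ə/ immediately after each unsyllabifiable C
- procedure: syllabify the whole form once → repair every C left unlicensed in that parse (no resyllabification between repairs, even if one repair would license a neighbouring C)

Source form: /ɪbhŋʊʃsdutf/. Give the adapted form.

The consonants /b/, /ʃ/, /t/, /f/ cannot be parsed into a legal (C)(C)V syllable (no codas are permitted; onsets may contain at most 2 consonants).
Inserting the epenthetic vowel yields /b/ → /bə/, /ʃ/ → /ʃə/, /t/ → /tə/, /f/ → /fə/.

ɪbəhŋʊʃəsdutəfə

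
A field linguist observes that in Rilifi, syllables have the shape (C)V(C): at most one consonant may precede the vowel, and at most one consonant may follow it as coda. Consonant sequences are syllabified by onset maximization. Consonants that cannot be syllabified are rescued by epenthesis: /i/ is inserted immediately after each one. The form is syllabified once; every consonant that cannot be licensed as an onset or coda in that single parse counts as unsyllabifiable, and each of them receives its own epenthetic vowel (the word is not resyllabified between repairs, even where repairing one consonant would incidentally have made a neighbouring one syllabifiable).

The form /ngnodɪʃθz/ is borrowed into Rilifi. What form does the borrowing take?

niginodɪʃθizi

Syllabifying with onset maximization leaves /n/, /g/, /θ/, /z/ stranded (at most one coda consonant is licensed; onsets are limited to one consonant).
Inserting the epenthetic vowel yields /n/ → /ni/, /g/ → /gi/, /θ/ → /θi/, /z/ → /zi/.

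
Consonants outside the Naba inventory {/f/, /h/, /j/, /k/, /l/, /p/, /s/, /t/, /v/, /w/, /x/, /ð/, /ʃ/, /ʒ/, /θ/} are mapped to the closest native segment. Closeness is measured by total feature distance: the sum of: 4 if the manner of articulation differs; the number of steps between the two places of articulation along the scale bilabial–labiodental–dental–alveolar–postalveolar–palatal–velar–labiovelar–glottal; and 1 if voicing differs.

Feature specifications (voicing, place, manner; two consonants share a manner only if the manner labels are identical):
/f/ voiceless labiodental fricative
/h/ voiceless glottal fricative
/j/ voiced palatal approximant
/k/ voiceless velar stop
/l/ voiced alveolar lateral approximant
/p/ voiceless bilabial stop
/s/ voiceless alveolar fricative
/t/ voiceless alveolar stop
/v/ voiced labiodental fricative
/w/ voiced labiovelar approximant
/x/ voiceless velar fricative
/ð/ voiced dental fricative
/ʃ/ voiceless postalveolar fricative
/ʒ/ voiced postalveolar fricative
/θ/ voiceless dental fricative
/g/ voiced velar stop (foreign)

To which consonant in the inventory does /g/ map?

k

/k/ is closest: same manner (stop), place distance 0 (velar→velar), voicing differs (+1); total 1. Next closest is /t/ at distance 4.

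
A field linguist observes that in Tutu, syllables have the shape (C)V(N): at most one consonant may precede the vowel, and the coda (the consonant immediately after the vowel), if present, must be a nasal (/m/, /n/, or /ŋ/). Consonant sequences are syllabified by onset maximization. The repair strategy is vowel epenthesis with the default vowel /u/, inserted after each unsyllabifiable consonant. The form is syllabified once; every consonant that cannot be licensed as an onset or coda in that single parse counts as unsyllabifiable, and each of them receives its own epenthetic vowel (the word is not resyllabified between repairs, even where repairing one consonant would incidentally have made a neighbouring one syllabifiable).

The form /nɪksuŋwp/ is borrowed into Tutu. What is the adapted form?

The consonants /k/, /w/, /p/ cannot be parsed into a legal (C)V(N) syllable (only a nasal (/m/, /n/, or /ŋ/) is licensed in coda position; onsets are limited to one consonant).
Each unlicensed consonant becomes the onset of a new syllable: /k/ → /ku/, /w/ → /wu/, /p/ → /pu/.

nɪkusuŋwupu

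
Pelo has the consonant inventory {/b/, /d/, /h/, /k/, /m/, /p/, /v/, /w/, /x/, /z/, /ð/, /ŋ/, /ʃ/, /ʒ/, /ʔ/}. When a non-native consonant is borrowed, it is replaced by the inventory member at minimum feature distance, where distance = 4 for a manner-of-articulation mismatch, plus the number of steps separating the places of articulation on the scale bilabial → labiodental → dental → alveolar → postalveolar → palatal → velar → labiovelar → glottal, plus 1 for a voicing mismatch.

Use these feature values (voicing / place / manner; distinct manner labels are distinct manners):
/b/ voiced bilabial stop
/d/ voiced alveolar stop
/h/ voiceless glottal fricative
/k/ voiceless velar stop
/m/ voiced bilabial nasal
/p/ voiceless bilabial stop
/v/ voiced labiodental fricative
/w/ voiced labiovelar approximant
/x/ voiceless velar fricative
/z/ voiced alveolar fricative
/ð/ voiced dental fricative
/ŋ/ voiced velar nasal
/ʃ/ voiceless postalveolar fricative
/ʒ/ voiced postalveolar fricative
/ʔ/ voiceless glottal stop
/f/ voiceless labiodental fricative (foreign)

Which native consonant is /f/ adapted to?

v

/v/ is closest: same manner (fricative), place distance 0 (labiodental→labiodental), voicing differs (+1); total 1. Next closest is /ð/ at distance 2.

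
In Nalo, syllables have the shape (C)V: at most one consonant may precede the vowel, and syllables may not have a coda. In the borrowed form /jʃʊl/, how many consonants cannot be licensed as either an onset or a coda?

The consonants /j/, /l/ cannot be parsed into a legal (C)V syllable (no codas are permitted; onsets are limited to one consonant).

2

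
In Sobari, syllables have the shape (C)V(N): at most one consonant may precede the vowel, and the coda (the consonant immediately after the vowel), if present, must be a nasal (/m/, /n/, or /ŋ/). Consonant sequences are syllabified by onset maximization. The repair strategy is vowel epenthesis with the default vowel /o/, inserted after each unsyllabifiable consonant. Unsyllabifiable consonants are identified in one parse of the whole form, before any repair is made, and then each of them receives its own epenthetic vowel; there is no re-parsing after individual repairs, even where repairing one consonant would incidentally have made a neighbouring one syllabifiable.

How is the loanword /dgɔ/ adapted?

Under (C)V(N), the unsyllabifiable consonants are /d/ (only a nasal (/m/, /n/, or /ŋ/) is licensed in coda position; onsets are limited to one consonant).
Inserting the epenthetic vowel yields /d/ → /do/.

dogɔ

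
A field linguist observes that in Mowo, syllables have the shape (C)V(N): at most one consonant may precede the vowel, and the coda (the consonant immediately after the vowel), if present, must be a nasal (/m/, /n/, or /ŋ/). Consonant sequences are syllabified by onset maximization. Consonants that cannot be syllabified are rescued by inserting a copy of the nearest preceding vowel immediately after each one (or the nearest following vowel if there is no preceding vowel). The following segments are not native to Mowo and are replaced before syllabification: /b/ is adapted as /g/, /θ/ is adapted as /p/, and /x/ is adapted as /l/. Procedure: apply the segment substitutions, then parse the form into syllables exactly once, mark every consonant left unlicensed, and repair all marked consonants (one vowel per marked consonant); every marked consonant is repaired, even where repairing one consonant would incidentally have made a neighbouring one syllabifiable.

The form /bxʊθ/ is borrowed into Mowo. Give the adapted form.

gʊlʊpʊ

Substitution: /b/ → /g/, /x/ → /l/, /θ/ → /p/, giving /glʊp/.
Syllabifying with onset maximization leaves /g/, /p/ stranded (only a nasal (/m/, /n/, or /ŋ/) is licensed in coda position; onsets are limited to one consonant).
Epenthesis after each stranded consonant: /g/ → /gʊ/, /p/ → /pʊ/.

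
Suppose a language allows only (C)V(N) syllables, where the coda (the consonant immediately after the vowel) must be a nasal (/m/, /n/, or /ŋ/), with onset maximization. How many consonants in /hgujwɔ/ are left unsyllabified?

2

Under (C)V(N), the unsyllabifiable consonants are /h/, /j/ (only a nasal (/m/, /n/, or /ŋ/) is licensed in coda position; onsets are limited to one consonant).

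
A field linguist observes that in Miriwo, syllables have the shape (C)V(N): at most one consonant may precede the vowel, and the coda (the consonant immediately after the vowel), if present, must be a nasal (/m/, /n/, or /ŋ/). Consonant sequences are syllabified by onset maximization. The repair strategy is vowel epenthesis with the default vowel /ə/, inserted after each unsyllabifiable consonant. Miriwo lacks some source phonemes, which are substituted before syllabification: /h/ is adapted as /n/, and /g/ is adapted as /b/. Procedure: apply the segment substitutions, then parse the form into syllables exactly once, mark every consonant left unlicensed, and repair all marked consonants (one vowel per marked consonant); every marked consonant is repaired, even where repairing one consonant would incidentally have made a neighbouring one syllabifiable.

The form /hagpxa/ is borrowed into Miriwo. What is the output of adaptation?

nabəpəxa

Substitution: /h/ → /n/, /g/ → /b/, giving /nabpxa/.
Syllabifying with onset maximization leaves /b/, /p/ stranded (only a nasal (/m/, /n/, or /ŋ/) is licensed in coda position; onsets are limited to one consonant).
Each unlicensed consonant becomes the onset of a new syllable: /b/ → /bə/, /p/ → /pə/.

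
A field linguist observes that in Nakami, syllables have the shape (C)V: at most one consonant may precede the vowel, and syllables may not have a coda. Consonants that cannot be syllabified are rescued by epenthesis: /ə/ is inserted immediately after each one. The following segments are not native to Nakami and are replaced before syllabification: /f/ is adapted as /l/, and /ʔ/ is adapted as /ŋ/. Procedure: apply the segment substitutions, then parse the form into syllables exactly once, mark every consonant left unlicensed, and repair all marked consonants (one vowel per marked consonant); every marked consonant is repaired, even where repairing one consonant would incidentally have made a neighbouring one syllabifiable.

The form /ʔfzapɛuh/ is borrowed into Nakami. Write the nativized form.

Substitution: /ʔ/ → /ŋ/, /f/ → /l/, giving /ŋlzapɛuh/.
Syllabifying with onset maximization leaves /ŋ/, /l/, /h/ stranded (no codas are permitted; onsets are limited to one consonant).
Inserting the epenthetic vowel yields /ŋ/ → /ŋə/, /l/ → /lə/, /h/ → /hə/.

ŋələzapɛuhə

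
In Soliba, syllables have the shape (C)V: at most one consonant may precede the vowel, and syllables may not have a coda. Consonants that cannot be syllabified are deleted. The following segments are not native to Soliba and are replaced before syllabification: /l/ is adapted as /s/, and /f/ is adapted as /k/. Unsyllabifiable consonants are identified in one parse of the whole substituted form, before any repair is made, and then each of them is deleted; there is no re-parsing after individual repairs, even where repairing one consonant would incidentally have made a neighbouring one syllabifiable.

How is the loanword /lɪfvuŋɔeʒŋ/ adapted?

Substitution: /l/ → /s/, /f/ → /k/, giving /sɪkvuŋɔeʒŋ/.
Under (C)V, the unsyllabifiable consonants are /k/, /ʒ/, /ŋ/ (no codas are permitted; onsets are limited to one consonant).
Deletion applies to /k/, /ʒ/, /ŋ/.

sɪvuŋɔe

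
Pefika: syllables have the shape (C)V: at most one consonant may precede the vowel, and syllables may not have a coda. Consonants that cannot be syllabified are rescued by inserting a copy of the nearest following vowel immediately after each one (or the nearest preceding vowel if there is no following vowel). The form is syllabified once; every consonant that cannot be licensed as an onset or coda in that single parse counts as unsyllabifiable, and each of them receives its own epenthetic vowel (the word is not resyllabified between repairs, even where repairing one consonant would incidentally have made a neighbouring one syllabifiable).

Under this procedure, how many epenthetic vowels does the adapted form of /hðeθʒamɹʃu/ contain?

The unsyllabifiable consonants are /h/, /θ/, /m/, /ɹ/; each receives one epenthetic vowel.

4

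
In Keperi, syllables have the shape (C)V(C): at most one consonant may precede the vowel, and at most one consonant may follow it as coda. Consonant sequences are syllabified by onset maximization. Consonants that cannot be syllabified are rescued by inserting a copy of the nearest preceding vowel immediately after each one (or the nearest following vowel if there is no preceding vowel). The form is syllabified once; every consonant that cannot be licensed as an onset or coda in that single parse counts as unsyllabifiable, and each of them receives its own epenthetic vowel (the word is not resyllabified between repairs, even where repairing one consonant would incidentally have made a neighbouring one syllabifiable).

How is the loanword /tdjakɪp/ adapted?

tadajakɪp

Syllabifying with onset maximization leaves /t/, /d/ stranded (at most one coda consonant is licensed; onsets are limited to one consonant).
Each unlicensed consonant becomes the onset of a new syllable: /t/ → /ta/, /d/ → /da/.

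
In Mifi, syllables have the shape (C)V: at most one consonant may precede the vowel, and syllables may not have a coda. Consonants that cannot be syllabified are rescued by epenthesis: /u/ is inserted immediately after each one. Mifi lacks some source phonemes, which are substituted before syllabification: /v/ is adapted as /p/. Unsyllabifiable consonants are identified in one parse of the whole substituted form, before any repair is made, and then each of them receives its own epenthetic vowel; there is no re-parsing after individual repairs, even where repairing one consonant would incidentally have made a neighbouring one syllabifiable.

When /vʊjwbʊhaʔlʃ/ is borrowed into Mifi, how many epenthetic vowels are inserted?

After substitution the input is /pʊjwbʊhaʔlʃ/.
The unsyllabifiable consonants are /j/, /w/, /ʔ/, /l/, /ʃ/; each receives one epenthetic vowel.

5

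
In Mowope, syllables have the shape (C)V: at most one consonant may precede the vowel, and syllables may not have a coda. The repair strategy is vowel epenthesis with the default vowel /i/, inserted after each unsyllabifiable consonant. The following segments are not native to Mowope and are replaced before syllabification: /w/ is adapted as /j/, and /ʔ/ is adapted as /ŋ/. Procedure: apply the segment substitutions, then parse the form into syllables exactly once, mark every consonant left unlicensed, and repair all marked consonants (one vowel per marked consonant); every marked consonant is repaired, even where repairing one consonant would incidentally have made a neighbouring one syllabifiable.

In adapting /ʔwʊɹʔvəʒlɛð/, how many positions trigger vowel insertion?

5

After substitution the input is /ŋjʊɹŋvəʒlɛð/.
The unsyllabifiable consonants are /ŋ/, /ɹ/, /ŋ/, /ʒ/, /ð/; each receives one epenthetic vowel.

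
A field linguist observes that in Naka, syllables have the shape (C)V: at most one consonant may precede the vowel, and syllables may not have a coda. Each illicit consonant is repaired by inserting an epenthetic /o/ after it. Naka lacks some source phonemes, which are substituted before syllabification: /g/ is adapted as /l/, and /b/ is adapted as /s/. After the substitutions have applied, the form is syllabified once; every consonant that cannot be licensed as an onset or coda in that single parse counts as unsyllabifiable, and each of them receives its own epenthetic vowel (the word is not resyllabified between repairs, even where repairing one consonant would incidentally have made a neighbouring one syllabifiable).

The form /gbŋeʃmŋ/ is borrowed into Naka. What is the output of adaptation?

losoŋeʃomoŋo

Substitution: /g/ → /l/, /b/ → /s/, giving /lsŋeʃmŋ/.
Syllabifying with onset maximization leaves /l/, /s/, /ʃ/, /m/, /ŋ/ stranded (no codas are permitted; onsets are limited to one consonant).
Inserting the epenthetic vowel yields /l/ → /lo/, /s/ → /so/, /ʃ/ → /ʃo/, /m/ → /mo/, /ŋ/ → /ŋo/.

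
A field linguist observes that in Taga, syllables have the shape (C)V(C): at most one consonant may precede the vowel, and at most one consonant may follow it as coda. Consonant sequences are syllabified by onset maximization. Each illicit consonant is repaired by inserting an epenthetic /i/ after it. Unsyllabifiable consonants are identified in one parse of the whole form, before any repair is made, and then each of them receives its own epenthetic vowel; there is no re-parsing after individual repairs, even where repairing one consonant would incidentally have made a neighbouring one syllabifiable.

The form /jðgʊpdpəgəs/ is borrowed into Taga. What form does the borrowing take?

Under (C)V(C), the unsyllabifiable consonants are /j/, /ð/, /d/ (at most one coda consonant is licensed; onsets are limited to one consonant).
Each unlicensed consonant becomes the onset of a new syllable: /j/ → /ji/, /ð/ → /ði/, /d/ → /di/.

jiðigʊpdipəgəs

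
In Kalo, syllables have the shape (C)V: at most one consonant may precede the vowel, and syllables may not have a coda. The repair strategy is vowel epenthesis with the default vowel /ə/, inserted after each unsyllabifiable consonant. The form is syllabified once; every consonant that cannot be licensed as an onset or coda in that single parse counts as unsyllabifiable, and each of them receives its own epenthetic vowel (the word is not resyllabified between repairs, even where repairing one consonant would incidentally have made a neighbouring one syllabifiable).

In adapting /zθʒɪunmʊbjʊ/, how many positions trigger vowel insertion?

The unsyllabifiable consonants are /z/, /θ/, /n/, /b/; each receives one epenthetic vowel.

4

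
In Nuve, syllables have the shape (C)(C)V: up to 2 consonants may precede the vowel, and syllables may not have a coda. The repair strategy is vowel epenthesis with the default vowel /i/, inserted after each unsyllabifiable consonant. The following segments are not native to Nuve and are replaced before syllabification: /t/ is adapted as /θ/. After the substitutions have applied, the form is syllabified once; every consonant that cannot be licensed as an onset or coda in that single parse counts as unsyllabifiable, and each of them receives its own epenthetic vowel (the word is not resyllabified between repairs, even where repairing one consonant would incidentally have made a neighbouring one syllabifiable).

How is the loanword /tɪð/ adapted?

Substitution: /t/ → /θ/, giving /θɪð/.
The consonants /ð/ cannot be parsed into a legal (C)(C)V syllable (no codas are permitted; onsets may contain at most 2 consonants).
Epenthesis after each stranded consonant: /ð/ → /ði/.

θɪði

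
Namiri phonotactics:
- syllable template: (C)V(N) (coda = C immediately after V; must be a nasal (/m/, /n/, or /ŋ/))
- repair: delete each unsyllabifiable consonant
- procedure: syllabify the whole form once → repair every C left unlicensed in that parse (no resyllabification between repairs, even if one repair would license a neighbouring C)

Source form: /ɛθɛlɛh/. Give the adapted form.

Under (C)V(N), the unsyllabifiable consonants are /h/ (only a nasal (/m/, /n/, or /ŋ/) is licensed in coda position; onsets are limited to one consonant).
Each unlicensed consonant is deleted: /h/.

ɛθɛlɛ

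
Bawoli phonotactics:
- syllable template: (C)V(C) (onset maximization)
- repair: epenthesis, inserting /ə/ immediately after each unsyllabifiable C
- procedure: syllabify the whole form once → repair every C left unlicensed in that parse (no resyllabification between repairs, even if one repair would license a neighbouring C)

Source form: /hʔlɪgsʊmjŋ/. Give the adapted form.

həʔəlɪgsʊmjəŋə

Under (C)V(C), the unsyllabifiable consonants are /h/, /ʔ/, /j/, /ŋ/ (at most one coda consonant is licensed; onsets are limited to one consonant).
Each unlicensed consonant becomes the onset of a new syllable: /h/ → /hə/, /ʔ/ → /ʔə/, /j/ → /jə/, /ŋ/ → /ŋə/.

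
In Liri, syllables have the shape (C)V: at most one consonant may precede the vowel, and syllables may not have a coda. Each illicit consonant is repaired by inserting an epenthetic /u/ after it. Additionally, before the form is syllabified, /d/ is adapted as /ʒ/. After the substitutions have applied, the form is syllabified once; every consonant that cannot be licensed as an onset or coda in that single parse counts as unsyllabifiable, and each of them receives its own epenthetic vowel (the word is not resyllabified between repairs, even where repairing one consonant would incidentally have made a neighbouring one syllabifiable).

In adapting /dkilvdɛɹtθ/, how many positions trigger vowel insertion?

After substitution the input is /ʒkilvʒɛɹtθ/.
The unsyllabifiable consonants are /ʒ/, /l/, /v/, /ɹ/, /t/, /θ/; each receives one epenthetic vowel.

6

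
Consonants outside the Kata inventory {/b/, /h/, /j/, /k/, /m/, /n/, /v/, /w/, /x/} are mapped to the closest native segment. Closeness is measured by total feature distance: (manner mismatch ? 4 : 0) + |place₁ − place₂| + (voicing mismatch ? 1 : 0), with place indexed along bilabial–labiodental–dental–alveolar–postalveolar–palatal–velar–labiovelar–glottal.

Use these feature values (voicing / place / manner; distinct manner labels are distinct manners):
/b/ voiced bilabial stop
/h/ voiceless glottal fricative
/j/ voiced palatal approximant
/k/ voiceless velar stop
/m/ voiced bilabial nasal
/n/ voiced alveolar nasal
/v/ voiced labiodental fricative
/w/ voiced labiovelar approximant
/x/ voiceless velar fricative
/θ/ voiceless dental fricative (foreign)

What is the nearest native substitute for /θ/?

v

/v/ is closest: same manner (fricative), place distance 1 (dental→labiodental), voicing differs (+1); total 2. Next closest is /x/ at distance 4.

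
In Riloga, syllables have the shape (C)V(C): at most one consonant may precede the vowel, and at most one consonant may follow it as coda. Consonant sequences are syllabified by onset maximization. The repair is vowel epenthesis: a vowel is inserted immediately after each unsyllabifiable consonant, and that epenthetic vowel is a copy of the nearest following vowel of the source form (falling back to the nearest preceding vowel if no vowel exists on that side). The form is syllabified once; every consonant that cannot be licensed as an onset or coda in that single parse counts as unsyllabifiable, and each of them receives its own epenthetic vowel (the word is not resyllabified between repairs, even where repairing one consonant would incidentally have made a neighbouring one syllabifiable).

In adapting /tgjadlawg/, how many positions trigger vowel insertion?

The unsyllabifiable consonants are /t/, /g/, /g/; each receives one epenthetic vowel.

3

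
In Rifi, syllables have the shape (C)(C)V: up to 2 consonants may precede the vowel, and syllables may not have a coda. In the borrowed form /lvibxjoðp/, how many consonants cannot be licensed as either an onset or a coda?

3

Syllabifying with onset maximization leaves /b/, /ð/, /p/ stranded (no codas are permitted; onsets may contain at most 2 consonants).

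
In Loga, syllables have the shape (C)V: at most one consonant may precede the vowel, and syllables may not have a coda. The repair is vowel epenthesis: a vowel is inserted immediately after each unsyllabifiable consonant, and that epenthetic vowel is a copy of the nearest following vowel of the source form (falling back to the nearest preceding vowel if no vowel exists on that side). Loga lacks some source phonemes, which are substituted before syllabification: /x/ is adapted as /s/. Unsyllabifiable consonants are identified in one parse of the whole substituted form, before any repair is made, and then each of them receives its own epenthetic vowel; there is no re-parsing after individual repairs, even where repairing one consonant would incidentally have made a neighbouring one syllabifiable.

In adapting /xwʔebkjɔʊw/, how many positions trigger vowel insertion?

5

After substitution the input is /swʔebkjɔʊw/.
The unsyllabifiable consonants are /s/, /w/, /b/, /k/, /w/; each receives one epenthetic vowel.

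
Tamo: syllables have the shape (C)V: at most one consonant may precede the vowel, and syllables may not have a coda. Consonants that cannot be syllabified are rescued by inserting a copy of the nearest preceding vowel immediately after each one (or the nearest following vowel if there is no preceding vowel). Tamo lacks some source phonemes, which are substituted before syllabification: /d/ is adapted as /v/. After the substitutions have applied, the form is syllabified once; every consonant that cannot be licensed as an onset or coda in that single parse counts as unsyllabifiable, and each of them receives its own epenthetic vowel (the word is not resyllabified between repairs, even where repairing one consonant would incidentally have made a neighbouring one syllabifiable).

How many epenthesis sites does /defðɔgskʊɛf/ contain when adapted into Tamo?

4

After substitution the input is /vefðɔgskʊɛf/.
The unsyllabifiable consonants are /f/, /g/, /s/, /f/; each receives one epenthetic vowel.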